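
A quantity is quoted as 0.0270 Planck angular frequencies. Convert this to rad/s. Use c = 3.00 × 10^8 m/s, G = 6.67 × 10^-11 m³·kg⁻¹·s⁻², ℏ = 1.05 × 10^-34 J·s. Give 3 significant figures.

One Planck angular frequency: ω_P = √(c⁵/(ℏG)) = 1.86 × 10^43 rad/s.
0.0270 × 1.86 × 10^43 rad/s = 5.03 × 10^41 rad/s

5.03 × 10^41 rad/s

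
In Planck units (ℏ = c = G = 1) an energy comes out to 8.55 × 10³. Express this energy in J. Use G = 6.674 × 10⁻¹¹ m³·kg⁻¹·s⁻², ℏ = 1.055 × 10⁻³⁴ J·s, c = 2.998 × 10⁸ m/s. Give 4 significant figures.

1.673 × 10¹³ J

One Planck energy: E_P = √(ℏc⁵/G) = 1.957 × 10⁹ J.
8.55 × 10³ × 1.957 × 10⁹ J = 1.673 × 10¹³ J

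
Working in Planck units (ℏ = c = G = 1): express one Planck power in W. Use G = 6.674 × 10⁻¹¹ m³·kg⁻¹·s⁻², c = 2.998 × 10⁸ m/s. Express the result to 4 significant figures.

Dimensional analysis gives P_P = c⁵/G.
  = 2.422 × 10⁴² / 6.674 × 10⁻¹¹
  = 3.629 × 10⁵² W

3.629 × 10⁵² W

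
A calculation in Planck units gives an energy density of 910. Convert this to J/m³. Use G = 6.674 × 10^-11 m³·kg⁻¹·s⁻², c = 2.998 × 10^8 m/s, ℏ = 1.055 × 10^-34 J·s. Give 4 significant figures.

4.215 × 10^116 J/m³

One Planck energy density: u_P = c⁷/(ℏG²) = 4.632 × 10^113 J/m³.
910 × 4.632 × 10^113 J/m³ = 4.215 × 10^116 J/m³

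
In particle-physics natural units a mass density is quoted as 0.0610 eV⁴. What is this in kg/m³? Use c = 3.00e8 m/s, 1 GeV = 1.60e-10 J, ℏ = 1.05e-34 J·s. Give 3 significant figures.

Mass density is [E]/(c²[L]³) = [E]⁴/(ℏ³c⁵).
1 GeV⁴ → 1/(ℏ³c⁵) × (1 GeV in J)⁴ = 2.33e20 kg/m³.
Convert the energy scale: 0.0610 eV⁴ = 6.10e-38 GeV⁴.
Result: 6.10e-38 × 2.33e20 = 1.42e-17 kg/m³.

1.42e-17 kg/m³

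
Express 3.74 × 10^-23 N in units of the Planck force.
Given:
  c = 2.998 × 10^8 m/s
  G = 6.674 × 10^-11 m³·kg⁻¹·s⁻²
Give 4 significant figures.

Planck force: F_P = c⁴/G = 1.210 × 10^44 N.
3.74 × 10^-23 / 1.210 × 10^44 = 3.090 × 10^-67

3.090 × 10^-67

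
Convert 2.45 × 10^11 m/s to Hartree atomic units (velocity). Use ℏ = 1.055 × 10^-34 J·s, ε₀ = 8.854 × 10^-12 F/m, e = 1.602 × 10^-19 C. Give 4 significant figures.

atomic unit of velocity: v_au = e²/(4πε₀ℏ) = 2.186 × 10^6 m/s.
2.45 × 10^11 / 2.186 × 10^6 = 1.121 × 10^5

1.121 × 10^5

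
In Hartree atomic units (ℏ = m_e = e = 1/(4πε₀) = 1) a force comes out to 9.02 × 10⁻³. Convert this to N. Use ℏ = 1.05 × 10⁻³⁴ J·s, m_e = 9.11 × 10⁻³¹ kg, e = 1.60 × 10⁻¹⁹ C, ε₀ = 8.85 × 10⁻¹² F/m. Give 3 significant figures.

One atomic unit of force: F_au = E_h/a₀ = m_e²e⁶/((4πε₀)³ℏ⁴) = 8.33 × 10⁻⁸ N.
9.02 × 10⁻³ × 8.33 × 10⁻⁸ N = 7.51 × 10⁻¹⁰ N

7.51 × 10⁻¹⁰ N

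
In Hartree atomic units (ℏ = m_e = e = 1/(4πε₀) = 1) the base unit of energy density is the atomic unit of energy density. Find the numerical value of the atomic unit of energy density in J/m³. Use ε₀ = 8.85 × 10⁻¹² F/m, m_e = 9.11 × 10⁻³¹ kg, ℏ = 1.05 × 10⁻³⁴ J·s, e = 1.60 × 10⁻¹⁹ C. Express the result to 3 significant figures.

3.01 × 10¹³ J/m³

u_au = E_h/a₀³ = m_e⁴e¹⁰/((4πε₀)⁵ℏ⁸)
E_h = 4.38 × 10⁻¹⁸ J
a₀ = 5.26 × 10⁻¹¹ m
E_h/a₀³ = 3.01 × 10¹³ J/m³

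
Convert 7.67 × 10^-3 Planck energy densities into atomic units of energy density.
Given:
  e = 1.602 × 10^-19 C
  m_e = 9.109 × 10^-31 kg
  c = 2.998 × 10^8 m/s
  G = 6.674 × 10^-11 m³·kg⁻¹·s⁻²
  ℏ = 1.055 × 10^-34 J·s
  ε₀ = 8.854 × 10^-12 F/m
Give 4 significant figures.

1.213 × 10^98

Planck energy density: u_P = c⁷/(ℏG²) = 4.632 × 10^113 J/m³
atomic unit of energy density: u_au = E_h/a₀³ = m_e⁴e¹⁰/((4πε₀)⁵ℏ⁸) = 2.929 × 10^13 J/m³
7.67 × 10^-3 × 4.632 × 10^113 / 2.929 × 10^13 = 1.213 × 10^98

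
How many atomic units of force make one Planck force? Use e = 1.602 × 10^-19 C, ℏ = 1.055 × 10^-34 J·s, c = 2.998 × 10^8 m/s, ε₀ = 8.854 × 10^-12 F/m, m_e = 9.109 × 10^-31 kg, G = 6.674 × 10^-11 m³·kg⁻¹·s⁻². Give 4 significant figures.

1.473 × 10^51

Planck force: F_P = c⁴/G = 1.210 × 10^44 N
atomic unit of force: F_au = E_h/a₀ = m_e²e⁶/((4πε₀)³ℏ⁴) = 8.220 × 10^-8 N
ratio = 1.210 × 10^44 / 8.220 × 10^-8 = 1.473 × 10^51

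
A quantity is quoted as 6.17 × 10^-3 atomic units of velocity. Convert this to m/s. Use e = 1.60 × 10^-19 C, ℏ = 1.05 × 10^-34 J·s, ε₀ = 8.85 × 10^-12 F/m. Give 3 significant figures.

One atomic unit of velocity: v_au = e²/(4πε₀ℏ) = 2.19 × 10^6 m/s.
6.17 × 10^-3 × 2.19 × 10^6 m/s = 1.35 × 10^4 m/s

1.35 × 10^4 m/s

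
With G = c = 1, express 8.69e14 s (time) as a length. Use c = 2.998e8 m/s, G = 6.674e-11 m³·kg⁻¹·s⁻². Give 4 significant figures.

Time → length via c.
8.69e14 s × (c) = 2.605e23 m

2.605e23 m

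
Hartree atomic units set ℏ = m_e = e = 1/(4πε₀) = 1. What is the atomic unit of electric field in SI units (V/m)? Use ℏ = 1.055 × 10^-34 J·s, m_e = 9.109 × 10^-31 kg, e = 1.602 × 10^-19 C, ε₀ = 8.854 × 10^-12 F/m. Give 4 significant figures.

Dimensional analysis gives E_au = E_h/(e a₀) = m_e²e⁵/((4πε₀)³ℏ⁴).
E_h = 4.354 × 10^-18 J
a₀ = 5.297 × 10^-11 m
E_h/(e·a₀) = 5.131 × 10^11 V/m

5.131 × 10^11 V/m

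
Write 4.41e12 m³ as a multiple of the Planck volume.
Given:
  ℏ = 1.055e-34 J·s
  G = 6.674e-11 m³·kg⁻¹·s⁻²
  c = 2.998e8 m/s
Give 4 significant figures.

1.044e117

Planck volume: V_P = (ℏG/c³)^(3/2) = 4.224e-105 m³.
4.41e12 / 4.224e-105 = 1.044e117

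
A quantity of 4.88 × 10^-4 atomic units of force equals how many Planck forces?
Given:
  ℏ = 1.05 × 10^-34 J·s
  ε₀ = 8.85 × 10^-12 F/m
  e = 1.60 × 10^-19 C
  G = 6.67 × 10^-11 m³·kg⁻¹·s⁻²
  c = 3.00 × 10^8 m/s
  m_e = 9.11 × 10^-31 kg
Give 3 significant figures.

3.35 × 10^-55

atomic unit of force: F_au = E_h/a₀ = m_e²e⁶/((4πε₀)³ℏ⁴) = 8.33 × 10^-8 N
Planck force: F_P = c⁴/G = 1.21 × 10^44 N
4.88 × 10^-4 × 8.33 × 10^-8 / 1.21 × 10^44 = 3.35 × 10^-55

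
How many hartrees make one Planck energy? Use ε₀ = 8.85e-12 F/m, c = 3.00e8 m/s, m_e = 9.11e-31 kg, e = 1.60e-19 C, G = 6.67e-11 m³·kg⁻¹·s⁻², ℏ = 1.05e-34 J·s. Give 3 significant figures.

Planck energy: E_P = √(ℏc⁵/G) = 1.96e9 J
hartree: E_h = m_e e⁴/(4πε₀ℏ)² = 4.38e-18 J
ratio = 1.96e9 / 4.38e-18 = 4.47e26

4.47e26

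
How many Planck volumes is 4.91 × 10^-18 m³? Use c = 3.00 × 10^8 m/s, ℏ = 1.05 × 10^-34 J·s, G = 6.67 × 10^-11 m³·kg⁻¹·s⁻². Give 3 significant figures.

1.18 × 10^87

Planck volume: V_P = (ℏG/c³)^(3/2) = 4.18 × 10^-105 m³.
4.91 × 10^-18 / 4.18 × 10^-105 = 1.18 × 10^87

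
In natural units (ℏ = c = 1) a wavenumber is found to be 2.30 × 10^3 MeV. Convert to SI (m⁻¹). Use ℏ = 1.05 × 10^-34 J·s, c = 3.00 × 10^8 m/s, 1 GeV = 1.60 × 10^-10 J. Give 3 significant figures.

Inverse length is [E]/(ℏc).
1 GeV → 1/(ℏc) × (1 GeV in J) = 5.08 × 10^15 m⁻¹.
Convert the energy scale: 2.30 × 10^3 MeV = 2.30 GeV.
Result: 2.30 × 5.08 × 10^15 = 1.17 × 10^16 m⁻¹.

1.17 × 10^16 m⁻¹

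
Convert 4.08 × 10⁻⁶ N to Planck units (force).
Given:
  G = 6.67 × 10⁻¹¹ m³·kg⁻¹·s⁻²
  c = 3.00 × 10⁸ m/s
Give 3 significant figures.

Planck force: F_P = c⁴/G = 1.21 × 10⁴⁴ N.
4.08 × 10⁻⁶ / 1.21 × 10⁴⁴ = 3.36 × 10⁻⁵⁰

3.36 × 10⁻⁵⁰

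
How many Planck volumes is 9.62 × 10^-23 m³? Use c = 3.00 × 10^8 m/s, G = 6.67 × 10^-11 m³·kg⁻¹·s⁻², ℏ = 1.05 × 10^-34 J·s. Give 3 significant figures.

Planck volume: V_P = (ℏG/c³)^(3/2) = 4.18 × 10^-105 m³.
9.62 × 10^-23 / 4.18 × 10^-105 = 2.30 × 10^82

2.30 × 10^82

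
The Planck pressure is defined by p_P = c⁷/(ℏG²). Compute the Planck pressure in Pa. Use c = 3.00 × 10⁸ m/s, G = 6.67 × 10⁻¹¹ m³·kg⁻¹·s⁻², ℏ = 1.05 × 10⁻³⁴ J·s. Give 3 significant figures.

p_P = c⁷/(ℏG²)
  = 2.19 × 10⁵⁹ / 4.67 × 10⁻⁵⁵
  = 4.68 × 10¹¹³ Pa

4.68 × 10¹¹³ Pa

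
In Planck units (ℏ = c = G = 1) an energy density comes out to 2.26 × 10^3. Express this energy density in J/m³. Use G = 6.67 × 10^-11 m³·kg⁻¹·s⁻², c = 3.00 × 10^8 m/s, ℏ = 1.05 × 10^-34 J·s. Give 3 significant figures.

One Planck energy density: u_P = c⁷/(ℏG²) = 4.68 × 10^113 J/m³.
2.26 × 10^3 × 4.68 × 10^113 J/m³ = 1.06 × 10^117 J/m³

1.06 × 10^117 J/m³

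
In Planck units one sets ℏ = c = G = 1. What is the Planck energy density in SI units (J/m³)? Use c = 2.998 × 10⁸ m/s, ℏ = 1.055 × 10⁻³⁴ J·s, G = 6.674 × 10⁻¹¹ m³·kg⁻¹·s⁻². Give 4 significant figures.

4.632 × 10¹¹³ J/m³

u_P = c⁷/(ℏG²)
  = 2.177 × 10⁵⁹ / 4.699 × 10⁻⁵⁵
  = 4.632 × 10¹¹³ J/m³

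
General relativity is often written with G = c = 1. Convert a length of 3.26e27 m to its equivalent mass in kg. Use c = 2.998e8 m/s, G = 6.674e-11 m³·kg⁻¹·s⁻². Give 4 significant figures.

4.390e54 kg

Length → mass via c²/G.
3.26e27 m × (c²/G) = 4.390e54 kg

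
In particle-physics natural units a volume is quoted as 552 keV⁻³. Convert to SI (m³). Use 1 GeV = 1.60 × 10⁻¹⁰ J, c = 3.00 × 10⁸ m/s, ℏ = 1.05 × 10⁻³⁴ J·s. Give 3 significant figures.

4.21 × 10⁻²⁷ m³

Volume is [L]³ = [E]⁻³·(ℏc)³.
1 GeV⁻³ → (ℏc)³ × (1 GeV in J)⁻³ = 7.63 × 10⁻⁴⁸ m³.
Convert the energy scale: 552 keV⁻³ = 5.52 × 10²⁰ GeV⁻³.
Result: 5.52 × 10²⁰ × 7.63 × 10⁻⁴⁸ = 4.21 × 10⁻²⁷ m³.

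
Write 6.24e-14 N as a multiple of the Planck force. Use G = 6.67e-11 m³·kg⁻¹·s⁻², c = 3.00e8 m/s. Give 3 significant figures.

5.14e-58

Planck force: F_P = c⁴/G = 1.21e44 N.
6.24e-14 / 1.21e44 = 5.14e-58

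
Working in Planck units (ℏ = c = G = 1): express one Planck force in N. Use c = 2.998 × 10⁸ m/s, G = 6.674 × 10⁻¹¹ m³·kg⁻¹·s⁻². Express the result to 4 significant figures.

1.210 × 10⁴⁴ N

The unique combination of the constants set to 1 with dimensions of force is F_P = c⁴/G.
  = 8.078 × 10³³ / 6.674 × 10⁻¹¹
  = 1.210 × 10⁴⁴ N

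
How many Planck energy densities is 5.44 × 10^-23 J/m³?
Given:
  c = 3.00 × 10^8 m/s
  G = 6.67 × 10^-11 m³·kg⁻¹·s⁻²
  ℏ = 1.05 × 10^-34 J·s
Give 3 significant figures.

Planck energy density: u_P = c⁷/(ℏG²) = 4.68 × 10^113 J/m³.
5.44 × 10^-23 / 4.68 × 10^113 = 1.16 × 10^-136

1.16 × 10^-136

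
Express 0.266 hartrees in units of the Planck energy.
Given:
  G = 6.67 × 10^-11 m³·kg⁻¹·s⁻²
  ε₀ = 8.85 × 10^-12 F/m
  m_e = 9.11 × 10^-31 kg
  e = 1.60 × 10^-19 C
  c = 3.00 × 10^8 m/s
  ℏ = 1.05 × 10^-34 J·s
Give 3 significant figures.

5.95 × 10^-28

hartree: E_h = m_e e⁴/(4πε₀ℏ)² = 4.38 × 10^-18 J
Planck energy: E_P = √(ℏc⁵/G) = 1.96 × 10^9 J
0.266 × 4.38 × 10^-18 / 1.96 × 10^9 = 5.95 × 10^-28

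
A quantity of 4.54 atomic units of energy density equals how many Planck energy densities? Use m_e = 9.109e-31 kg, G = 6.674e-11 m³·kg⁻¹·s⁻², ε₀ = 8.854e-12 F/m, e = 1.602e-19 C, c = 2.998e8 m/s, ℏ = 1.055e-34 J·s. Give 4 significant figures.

atomic unit of energy density: u_au = E_h/a₀³ = m_e⁴e¹⁰/((4πε₀)⁵ℏ⁸) = 2.929e13 J/m³
Planck energy density: u_P = c⁷/(ℏG²) = 4.632e113 J/m³
4.54 × 2.929e13 / 4.632e113 = 2.871e-100

2.871e-100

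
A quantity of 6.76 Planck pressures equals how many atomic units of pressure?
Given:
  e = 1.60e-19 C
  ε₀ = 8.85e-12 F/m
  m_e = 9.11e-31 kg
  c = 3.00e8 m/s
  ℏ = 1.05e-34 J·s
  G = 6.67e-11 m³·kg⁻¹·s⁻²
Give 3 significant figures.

1.05e101

Planck pressure: p_P = c⁷/(ℏG²) = 4.68e113 Pa
atomic unit of pressure: P_au = E_h/a₀³ = m_e⁴e¹⁰/((4πε₀)⁵ℏ⁸) = 3.01e13 Pa
6.76 × 4.68e113 / 3.01e13 = 1.05e101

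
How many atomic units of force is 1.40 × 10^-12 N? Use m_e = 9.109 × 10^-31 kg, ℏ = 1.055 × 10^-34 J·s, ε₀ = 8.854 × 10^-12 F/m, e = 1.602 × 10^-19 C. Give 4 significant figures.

1.703 × 10^-5

atomic unit of force: F_au = E_h/a₀ = m_e²e⁶/((4πε₀)³ℏ⁴) = 8.220 × 10^-8 N.
1.40 × 10^-12 / 8.220 × 10^-8 = 1.703 × 10^-5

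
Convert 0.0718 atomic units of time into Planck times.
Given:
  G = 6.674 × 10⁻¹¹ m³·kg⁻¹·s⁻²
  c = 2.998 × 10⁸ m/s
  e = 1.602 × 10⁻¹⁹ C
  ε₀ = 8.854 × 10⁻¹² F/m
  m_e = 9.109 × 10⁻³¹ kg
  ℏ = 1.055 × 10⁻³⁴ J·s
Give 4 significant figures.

atomic unit of time: τ_au = (4πε₀)²ℏ³/(m_e e⁴) = 2.423 × 10⁻¹⁷ s
Planck time: t_P = √(ℏG/c⁵) = 5.392 × 10⁻⁴⁴ s
0.0718 × 2.423 × 10⁻¹⁷ / 5.392 × 10⁻⁴⁴ = 3.226 × 10²⁵

3.226 × 10²⁵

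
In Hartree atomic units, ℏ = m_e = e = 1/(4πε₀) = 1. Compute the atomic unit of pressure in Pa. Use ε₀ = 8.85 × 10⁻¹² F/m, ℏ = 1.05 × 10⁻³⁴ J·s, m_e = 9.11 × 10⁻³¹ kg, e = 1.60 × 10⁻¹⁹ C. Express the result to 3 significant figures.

3.01 × 10¹³ Pa

Dimensional analysis gives P_au = E_h/a₀³ = m_e⁴e¹⁰/((4πε₀)⁵ℏ⁸).
E_h = 4.38 × 10⁻¹⁸ J
a₀ = 5.26 × 10⁻¹¹ m
E_h/a₀³ = 3.01 × 10¹³ Pa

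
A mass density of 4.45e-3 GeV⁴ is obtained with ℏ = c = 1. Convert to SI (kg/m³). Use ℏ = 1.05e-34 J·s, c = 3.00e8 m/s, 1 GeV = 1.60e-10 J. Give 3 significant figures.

1.04e18 kg/m³

Mass density is [E]/(c²[L]³) = [E]⁴/(ℏ³c⁵).
1 GeV⁴ → 1/(ℏ³c⁵) × (1 GeV in J)⁴ = 2.33e20 kg/m³.
Result: 4.45e-3 × 2.33e20 = 1.04e18 kg/m³.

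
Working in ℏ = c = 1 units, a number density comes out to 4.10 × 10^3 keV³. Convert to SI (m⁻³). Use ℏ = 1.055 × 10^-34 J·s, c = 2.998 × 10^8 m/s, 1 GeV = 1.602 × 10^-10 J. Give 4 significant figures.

5.327 × 10^32 m⁻³

Number density is [L]⁻³ = [E]³/(ℏc)³.
1 GeV³ → 1/(ℏc)³ × (1 GeV in J)³ = 1.299 × 10^47 m⁻³.
Convert the energy scale: 4.10 × 10^3 keV³ = 4.10 × 10^-15 GeV³.
Result: 4.10 × 10^-15 × 1.299 × 10^47 = 5.327 × 10^32 m⁻³.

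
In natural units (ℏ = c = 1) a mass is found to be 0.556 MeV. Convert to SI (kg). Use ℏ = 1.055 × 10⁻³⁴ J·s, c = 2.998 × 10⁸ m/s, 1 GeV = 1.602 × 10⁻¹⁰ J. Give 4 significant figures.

Mass is [E]/c²; divide by c².
1 GeV → 1/c² × (1 GeV in J) = 1.782 × 10⁻²⁷ kg.
Convert the energy scale: 0.556 MeV = 5.56 × 10⁻⁴ GeV.
Result: 5.56 × 10⁻⁴ × 1.782 × 10⁻²⁷ = 9.910 × 10⁻³¹ kg.

9.910 × 10⁻³¹ kg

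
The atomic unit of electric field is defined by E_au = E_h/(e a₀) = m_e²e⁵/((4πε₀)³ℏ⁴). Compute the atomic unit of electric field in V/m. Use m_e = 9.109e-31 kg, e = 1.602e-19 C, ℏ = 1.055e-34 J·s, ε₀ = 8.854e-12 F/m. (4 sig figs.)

E_au = E_h/(e a₀) = m_e²e⁵/((4πε₀)³ℏ⁴)
E_h = 4.354e-18 J
a₀ = 5.297e-11 m
E_h/(e·a₀) = 5.131e11 V/m

5.131e11 V/m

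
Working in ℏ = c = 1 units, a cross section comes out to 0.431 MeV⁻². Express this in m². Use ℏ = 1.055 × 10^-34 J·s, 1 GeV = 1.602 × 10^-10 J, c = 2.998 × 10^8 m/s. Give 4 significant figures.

Area is [L]² = [E]⁻²·(ℏc)²; restore (ℏc)².
1 GeV⁻² → (ℏc)² × (1 GeV in J)⁻² = 3.898 × 10^-32 m².
Convert the energy scale: 0.431 MeV⁻² = 4.31 × 10^5 GeV⁻².
Result: 4.31 × 10^5 × 3.898 × 10^-32 = 1.680 × 10^-26 m².

1.680 × 10^-26 m²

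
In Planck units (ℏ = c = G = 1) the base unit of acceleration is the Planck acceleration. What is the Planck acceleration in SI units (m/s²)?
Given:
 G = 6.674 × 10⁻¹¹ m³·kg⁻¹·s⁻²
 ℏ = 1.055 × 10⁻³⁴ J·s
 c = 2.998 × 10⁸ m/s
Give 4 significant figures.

a_P = √(c⁷/(ℏG))
  = √(3.092 × 10¹⁰³)
  = 5.560 × 10⁵¹ m/s²

5.560 × 10⁵¹ m/s²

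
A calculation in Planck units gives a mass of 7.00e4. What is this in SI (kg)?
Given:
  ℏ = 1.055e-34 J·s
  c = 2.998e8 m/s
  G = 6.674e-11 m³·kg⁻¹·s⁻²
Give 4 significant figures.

1.524e-3 kg

One Planck mass: m_P = √(ℏc/G) = 2.177e-8 kg.
7.00e4 × 2.177e-8 kg = 1.524e-3 kg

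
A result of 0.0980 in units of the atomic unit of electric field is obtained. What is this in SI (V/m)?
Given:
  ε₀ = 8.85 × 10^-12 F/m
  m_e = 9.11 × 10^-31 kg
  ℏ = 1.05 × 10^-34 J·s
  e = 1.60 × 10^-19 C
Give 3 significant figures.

5.10 × 10^10 V/m

One atomic unit of electric field: E_au = E_h/(e a₀) = m_e²e⁵/((4πε₀)³ℏ⁴) = 5.20 × 10^11 V/m.
0.0980 × 5.20 × 10^11 V/m = 5.10 × 10^10 V/m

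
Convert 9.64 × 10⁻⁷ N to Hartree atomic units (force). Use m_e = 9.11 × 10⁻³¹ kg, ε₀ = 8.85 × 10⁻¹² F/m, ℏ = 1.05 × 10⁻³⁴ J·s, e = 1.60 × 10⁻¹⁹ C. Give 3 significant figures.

atomic unit of force: F_au = E_h/a₀ = m_e²e⁶/((4πε₀)³ℏ⁴) = 8.33 × 10⁻⁸ N.
9.64 × 10⁻⁷ / 8.33 × 10⁻⁸ = 11.6

11.6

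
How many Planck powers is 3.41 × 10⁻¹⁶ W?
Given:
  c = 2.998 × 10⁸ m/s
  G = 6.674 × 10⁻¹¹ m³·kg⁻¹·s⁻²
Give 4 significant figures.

9.397 × 10⁻⁶⁹

Planck power: P_P = c⁵/G = 3.629 × 10⁵² W.
3.41 × 10⁻¹⁶ / 3.629 × 10⁵² = 9.397 × 10⁻⁶⁹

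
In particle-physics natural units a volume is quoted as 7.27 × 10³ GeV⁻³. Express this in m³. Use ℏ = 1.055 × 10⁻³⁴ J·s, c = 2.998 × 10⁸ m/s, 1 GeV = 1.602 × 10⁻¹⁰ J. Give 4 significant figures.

Volume is [L]³ = [E]⁻³·(ℏc)³.
1 GeV⁻³ → (ℏc)³ × (1 GeV in J)⁻³ = 7.696 × 10⁻⁴⁸ m³.
Result: 7.27 × 10³ × 7.696 × 10⁻⁴⁸ = 5.595 × 10⁻⁴⁴ m³.

5.595 × 10⁻⁴⁴ m³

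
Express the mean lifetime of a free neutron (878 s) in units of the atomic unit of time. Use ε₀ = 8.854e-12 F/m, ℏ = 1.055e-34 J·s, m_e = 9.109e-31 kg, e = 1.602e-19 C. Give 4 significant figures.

atomic unit of time: τ_au = (4πε₀)²ℏ³/(m_e e⁴) = 2.423e-17 s.
878 / 2.423e-17 = 3.624e19

3.624e19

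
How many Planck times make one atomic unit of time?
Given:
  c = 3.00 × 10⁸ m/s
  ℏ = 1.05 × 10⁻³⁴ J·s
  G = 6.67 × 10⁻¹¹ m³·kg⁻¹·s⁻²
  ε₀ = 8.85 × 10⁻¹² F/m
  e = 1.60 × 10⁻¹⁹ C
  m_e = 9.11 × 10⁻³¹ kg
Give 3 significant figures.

4.47 × 10²⁶

atomic unit of time: τ_au = (4πε₀)²ℏ³/(m_e e⁴) = 2.40 × 10⁻¹⁷ s
Planck time: t_P = √(ℏG/c⁵) = 5.37 × 10⁻⁴⁴ s
ratio = 2.40 × 10⁻¹⁷ / 5.37 × 10⁻⁴⁴ = 4.47 × 10²⁶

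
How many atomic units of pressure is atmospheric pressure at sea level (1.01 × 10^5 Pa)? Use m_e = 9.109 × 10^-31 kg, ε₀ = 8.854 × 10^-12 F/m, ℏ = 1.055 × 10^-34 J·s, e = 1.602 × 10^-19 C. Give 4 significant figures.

3.448 × 10^-9

atomic unit of pressure: P_au = E_h/a₀³ = m_e⁴e¹⁰/((4πε₀)⁵ℏ⁸) = 2.929 × 10^13 Pa.
1.01 × 10^5 / 2.929 × 10^13 = 3.448 × 10^-9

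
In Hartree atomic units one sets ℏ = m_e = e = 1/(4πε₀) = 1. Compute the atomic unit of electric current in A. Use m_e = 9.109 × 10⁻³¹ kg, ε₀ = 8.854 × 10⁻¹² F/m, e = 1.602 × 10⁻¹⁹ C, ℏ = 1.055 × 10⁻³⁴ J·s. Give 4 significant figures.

I_au = e E_h/ℏ = m_e e⁵/((4πε₀)²ℏ³)
E_h = 4.354 × 10⁻¹⁸ J
e·E_h/ℏ = 6.612 × 10⁻³ A

6.612 × 10⁻³ A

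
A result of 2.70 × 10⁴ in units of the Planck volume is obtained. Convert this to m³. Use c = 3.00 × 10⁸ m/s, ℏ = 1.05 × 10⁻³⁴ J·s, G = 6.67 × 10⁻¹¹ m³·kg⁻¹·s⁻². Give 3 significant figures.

1.13 × 10⁻¹⁰⁰ m³

One Planck volume: V_P = (ℏG/c³)^(3/2) = 4.18 × 10⁻¹⁰⁵ m³.
2.70 × 10⁴ × 4.18 × 10⁻¹⁰⁵ m³ = 1.13 × 10⁻¹⁰⁰ m³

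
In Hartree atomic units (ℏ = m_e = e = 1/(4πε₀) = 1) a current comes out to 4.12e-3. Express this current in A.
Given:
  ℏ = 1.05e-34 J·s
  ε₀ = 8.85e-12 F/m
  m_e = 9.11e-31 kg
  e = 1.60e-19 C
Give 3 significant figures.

One atomic unit of electric current: I_au = e E_h/ℏ = m_e e⁵/((4πε₀)²ℏ³) = 6.67e-3 A.
4.12e-3 × 6.67e-3 A = 2.75e-5 A

2.75e-5 A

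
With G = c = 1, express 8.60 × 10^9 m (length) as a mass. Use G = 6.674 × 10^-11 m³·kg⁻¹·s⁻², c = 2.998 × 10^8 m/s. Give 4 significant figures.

1.158 × 10^37 kg

Length → mass via c²/G.
8.60 × 10^9 m × (c²/G) = 1.158 × 10^37 kg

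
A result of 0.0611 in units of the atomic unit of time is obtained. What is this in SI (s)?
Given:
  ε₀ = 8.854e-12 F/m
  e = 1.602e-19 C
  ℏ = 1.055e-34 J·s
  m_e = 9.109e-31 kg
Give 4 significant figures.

One atomic unit of time: τ_au = (4πε₀)²ℏ³/(m_e e⁴) = 2.423e-17 s.
0.0611 × 2.423e-17 s = 1.480e-18 s

1.480e-18 s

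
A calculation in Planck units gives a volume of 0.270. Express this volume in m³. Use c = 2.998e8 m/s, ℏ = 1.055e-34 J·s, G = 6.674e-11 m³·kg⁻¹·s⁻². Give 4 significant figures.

1.140e-105 m³

One Planck volume: V_P = (ℏG/c³)^(3/2) = 4.224e-105 m³.
0.270 × 4.224e-105 m³ = 1.140e-105 m³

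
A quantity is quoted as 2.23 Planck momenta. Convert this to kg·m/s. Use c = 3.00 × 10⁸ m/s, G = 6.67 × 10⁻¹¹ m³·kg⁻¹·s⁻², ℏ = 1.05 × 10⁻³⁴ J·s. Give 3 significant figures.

14.5 kg·m/s

One Planck momentum: p_P = √(ℏc³/G) = 6.52 kg·m/s.
2.23 × 6.52 kg·m/s = 14.5 kg·m/s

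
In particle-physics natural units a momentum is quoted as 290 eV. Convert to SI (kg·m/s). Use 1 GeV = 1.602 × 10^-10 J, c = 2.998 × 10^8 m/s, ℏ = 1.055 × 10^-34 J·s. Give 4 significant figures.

1.550 × 10^-25 kg·m/s

Momentum is [E]/c; divide by c.
1 GeV → 1/c × (1 GeV in J) = 5.344 × 10^-19 kg·m/s.
Convert the energy scale: 290 eV = 2.90 × 10^-7 GeV.
Result: 2.90 × 10^-7 × 5.344 × 10^-19 = 1.550 × 10^-25 kg·m/s.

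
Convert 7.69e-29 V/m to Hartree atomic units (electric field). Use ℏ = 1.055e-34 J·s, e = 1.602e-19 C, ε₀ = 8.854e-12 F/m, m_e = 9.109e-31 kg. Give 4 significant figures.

1.499e-40

atomic unit of electric field: E_au = E_h/(e a₀) = m_e²e⁵/((4πε₀)³ℏ⁴) = 5.131e11 V/m.
7.69e-29 / 5.131e11 = 1.499e-40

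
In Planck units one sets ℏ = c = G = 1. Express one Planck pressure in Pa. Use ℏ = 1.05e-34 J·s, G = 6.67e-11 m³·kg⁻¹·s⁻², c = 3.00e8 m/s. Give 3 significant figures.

p_P = c⁷/(ℏG²)
  = 2.19e59 / 4.67e-55
  = 4.68e113 Pa

4.68e113 Pa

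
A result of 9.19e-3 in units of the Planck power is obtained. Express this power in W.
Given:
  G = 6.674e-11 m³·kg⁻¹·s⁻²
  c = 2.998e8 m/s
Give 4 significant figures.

3.335e50 W

One Planck power: P_P = c⁵/G = 3.629e52 W.
9.19e-3 × 3.629e52 W = 3.335e50 W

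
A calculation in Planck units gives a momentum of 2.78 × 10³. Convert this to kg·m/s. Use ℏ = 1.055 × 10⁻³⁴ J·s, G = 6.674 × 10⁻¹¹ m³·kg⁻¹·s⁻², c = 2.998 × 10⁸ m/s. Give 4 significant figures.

One Planck momentum: p_P = √(ℏc³/G) = 6.527 kg·m/s.
2.78 × 10³ × 6.527 kg·m/s = 1.814 × 10⁴ kg·m/s

1.814 × 10⁴ kg·m/s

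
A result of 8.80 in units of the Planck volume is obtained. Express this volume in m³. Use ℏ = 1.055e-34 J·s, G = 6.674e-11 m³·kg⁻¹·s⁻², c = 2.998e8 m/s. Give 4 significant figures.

3.717e-104 m³

One Planck volume: V_P = (ℏG/c³)^(3/2) = 4.224e-105 m³.
8.80 × 4.224e-105 m³ = 3.717e-104 m³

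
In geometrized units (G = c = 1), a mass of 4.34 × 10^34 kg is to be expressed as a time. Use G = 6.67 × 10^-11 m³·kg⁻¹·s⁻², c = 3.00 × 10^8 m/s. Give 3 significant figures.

Mass → time via G/c³.
4.34 × 10^34 kg × (G/c³) = 0.107 s

0.107 s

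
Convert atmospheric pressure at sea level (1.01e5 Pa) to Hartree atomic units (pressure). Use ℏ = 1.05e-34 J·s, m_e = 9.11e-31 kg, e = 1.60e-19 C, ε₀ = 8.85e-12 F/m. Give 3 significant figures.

3.35e-9

atomic unit of pressure: P_au = E_h/a₀³ = m_e⁴e¹⁰/((4πε₀)⁵ℏ⁸) = 3.01e13 Pa.
1.01e5 / 3.01e13 = 3.35e-9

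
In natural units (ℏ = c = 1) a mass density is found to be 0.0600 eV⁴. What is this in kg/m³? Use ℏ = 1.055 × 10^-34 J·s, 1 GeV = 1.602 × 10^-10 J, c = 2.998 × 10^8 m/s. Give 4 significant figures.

Mass density is [E]/(c²[L]³) = [E]⁴/(ℏ³c⁵).
1 GeV⁴ → 1/(ℏ³c⁵) × (1 GeV in J)⁴ = 2.316 × 10^20 kg/m³.
Convert the energy scale: 0.0600 eV⁴ = 6.00 × 10^-38 GeV⁴.
Result: 6.00 × 10^-38 × 2.316 × 10^20 = 1.390 × 10^-17 kg/m³.

1.390 × 10^-17 kg/m³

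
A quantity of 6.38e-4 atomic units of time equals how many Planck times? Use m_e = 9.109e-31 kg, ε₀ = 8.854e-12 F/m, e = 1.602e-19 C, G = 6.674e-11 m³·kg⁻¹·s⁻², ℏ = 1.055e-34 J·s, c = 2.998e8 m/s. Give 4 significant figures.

atomic unit of time: τ_au = (4πε₀)²ℏ³/(m_e e⁴) = 2.423e-17 s
Planck time: t_P = √(ℏG/c⁵) = 5.392e-44 s
6.38e-4 × 2.423e-17 / 5.392e-44 = 2.867e23

2.867e23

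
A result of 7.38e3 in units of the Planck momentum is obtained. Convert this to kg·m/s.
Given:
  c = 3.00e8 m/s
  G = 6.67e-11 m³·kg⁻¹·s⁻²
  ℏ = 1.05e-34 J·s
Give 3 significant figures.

One Planck momentum: p_P = √(ℏc³/G) = 6.52 kg·m/s.
7.38e3 × 6.52 kg·m/s = 4.81e4 kg·m/s

4.81e4 kg·m/s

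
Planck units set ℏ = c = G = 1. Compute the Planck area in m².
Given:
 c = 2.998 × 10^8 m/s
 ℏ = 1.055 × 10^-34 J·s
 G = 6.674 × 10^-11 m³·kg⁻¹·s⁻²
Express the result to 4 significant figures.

Dimensional analysis gives A_P = ℏG/c³.
  = 7.041 × 10^-45 / 2.695 × 10^25
  = 2.613 × 10^-70 m²

2.613 × 10^-70 m²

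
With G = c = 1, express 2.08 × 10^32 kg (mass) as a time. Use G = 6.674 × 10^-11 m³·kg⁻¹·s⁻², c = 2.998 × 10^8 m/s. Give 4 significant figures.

5.152 × 10^-4 s

Mass → time via G/c³.
2.08 × 10^32 kg × (G/c³) = 5.152 × 10^-4 s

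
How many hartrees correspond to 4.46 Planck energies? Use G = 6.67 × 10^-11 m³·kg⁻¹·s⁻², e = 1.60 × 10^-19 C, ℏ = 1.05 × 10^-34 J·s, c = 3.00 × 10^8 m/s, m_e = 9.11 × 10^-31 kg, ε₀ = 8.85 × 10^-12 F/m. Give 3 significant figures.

Planck energy: E_P = √(ℏc⁵/G) = 1.96 × 10^9 J
hartree: E_h = m_e e⁴/(4πε₀ℏ)² = 4.38 × 10^-18 J
4.46 × 1.96 × 10^9 / 4.38 × 10^-18 = 1.99 × 10^27

1.99 × 10^27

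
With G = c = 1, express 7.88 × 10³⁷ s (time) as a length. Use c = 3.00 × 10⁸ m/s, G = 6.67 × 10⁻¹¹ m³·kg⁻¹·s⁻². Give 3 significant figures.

2.36 × 10⁴⁶ m

Time → length via c.
7.88 × 10³⁷ s × (c) = 2.36 × 10⁴⁶ m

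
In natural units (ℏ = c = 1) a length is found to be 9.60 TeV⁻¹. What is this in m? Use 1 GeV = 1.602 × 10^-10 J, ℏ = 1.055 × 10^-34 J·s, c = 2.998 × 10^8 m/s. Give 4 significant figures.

A length is [E]⁻¹ in ℏ=c=1; restore one factor of ℏc.
1 GeV⁻¹ → ℏc × (1 GeV in J)⁻¹ = 1.974 × 10^-16 m.
Convert the energy scale: 9.60 TeV⁻¹ = 9.60 × 10^-3 GeV⁻¹.
Result: 9.60 × 10^-3 × 1.974 × 10^-16 = 1.895 × 10^-18 m.

1.895 × 10^-18 m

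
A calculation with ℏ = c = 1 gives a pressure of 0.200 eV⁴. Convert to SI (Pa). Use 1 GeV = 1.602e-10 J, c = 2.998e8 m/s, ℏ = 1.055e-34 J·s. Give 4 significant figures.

4.163 Pa

Pressure is [E]/[L]³ = [E]⁴/(ℏc)³.
1 GeV⁴ → 1/(ℏc)³ × (1 GeV in J)⁴ = 2.082e37 Pa.
Convert the energy scale: 0.200 eV⁴ = 2.00e-37 GeV⁴.
Result: 2.00e-37 × 2.082e37 = 4.163 Pa.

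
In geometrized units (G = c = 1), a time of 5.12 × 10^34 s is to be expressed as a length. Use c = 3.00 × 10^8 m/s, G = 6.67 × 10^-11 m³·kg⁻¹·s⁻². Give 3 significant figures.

Time → length via c.
5.12 × 10^34 s × (c) = 1.54 × 10^43 m

1.54 × 10^43 m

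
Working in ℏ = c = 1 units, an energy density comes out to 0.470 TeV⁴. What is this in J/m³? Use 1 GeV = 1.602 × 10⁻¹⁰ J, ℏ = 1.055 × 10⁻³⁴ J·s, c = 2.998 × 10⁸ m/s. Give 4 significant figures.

9.784 × 10⁴⁸ J/m³

[E]/[L]³ = [E]⁴/(ℏc)³; restore (ℏc)⁻³.
1 GeV⁴ → 1/(ℏc)³ × (1 GeV in J)⁴ = 2.082 × 10³⁷ J/m³.
Convert the energy scale: 0.470 TeV⁴ = 4.70 × 10¹¹ GeV⁴.
Result: 4.70 × 10¹¹ × 2.082 × 10³⁷ = 9.784 × 10⁴⁸ J/m³.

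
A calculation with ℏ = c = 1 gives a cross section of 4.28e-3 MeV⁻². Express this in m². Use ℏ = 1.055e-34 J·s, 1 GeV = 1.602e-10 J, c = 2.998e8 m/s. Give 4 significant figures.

Area is [L]² = [E]⁻²·(ℏc)²; restore (ℏc)².
1 GeV⁻² → (ℏc)² × (1 GeV in J)⁻² = 3.898e-32 m².
Convert the energy scale: 4.28e-3 MeV⁻² = 4.28e3 GeV⁻².
Result: 4.28e3 × 3.898e-32 = 1.668e-28 m².

1.668e-28 m²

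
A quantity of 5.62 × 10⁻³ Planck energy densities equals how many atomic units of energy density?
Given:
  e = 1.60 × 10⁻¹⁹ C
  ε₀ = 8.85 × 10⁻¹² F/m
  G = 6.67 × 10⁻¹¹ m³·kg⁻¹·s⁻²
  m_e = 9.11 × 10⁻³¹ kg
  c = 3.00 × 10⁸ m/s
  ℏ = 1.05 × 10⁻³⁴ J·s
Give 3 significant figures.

Planck energy density: u_P = c⁷/(ℏG²) = 4.68 × 10¹¹³ J/m³
atomic unit of energy density: u_au = E_h/a₀³ = m_e⁴e¹⁰/((4πε₀)⁵ℏ⁸) = 3.01 × 10¹³ J/m³
5.62 × 10⁻³ × 4.68 × 10¹¹³ / 3.01 × 10¹³ = 8.73 × 10⁹⁷

8.73 × 10⁹⁷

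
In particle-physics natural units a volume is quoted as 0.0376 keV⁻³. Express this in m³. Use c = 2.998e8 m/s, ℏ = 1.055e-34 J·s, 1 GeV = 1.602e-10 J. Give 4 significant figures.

Volume is [L]³ = [E]⁻³·(ℏc)³.
1 GeV⁻³ → (ℏc)³ × (1 GeV in J)⁻³ = 7.696e-48 m³.
Convert the energy scale: 0.0376 keV⁻³ = 3.76e16 GeV⁻³.
Result: 3.76e16 × 7.696e-48 = 2.894e-31 m³.

2.894e-31 m³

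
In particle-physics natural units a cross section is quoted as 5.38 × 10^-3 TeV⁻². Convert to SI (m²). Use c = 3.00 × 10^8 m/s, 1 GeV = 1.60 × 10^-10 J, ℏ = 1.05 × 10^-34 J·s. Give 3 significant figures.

2.09 × 10^-40 m²

Area is [L]² = [E]⁻²·(ℏc)²; restore (ℏc)².
1 GeV⁻² → (ℏc)² × (1 GeV in J)⁻² = 3.88 × 10^-32 m².
Convert the energy scale: 5.38 × 10^-3 TeV⁻² = 5.38 × 10^-9 GeV⁻².
Result: 5.38 × 10^-9 × 3.88 × 10^-32 = 2.09 × 10^-40 m².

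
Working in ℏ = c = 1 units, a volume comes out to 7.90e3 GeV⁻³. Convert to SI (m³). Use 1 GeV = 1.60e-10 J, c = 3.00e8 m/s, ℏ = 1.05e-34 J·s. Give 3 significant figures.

6.03e-44 m³

Volume is [L]³ = [E]⁻³·(ℏc)³.
1 GeV⁻³ → (ℏc)³ × (1 GeV in J)⁻³ = 7.63e-48 m³.
Result: 7.90e3 × 7.63e-48 = 6.03e-44 m³.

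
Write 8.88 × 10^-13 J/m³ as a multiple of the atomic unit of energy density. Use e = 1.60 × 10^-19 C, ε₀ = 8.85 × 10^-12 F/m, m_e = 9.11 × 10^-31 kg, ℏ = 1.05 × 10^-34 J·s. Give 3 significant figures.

atomic unit of energy density: u_au = E_h/a₀³ = m_e⁴e¹⁰/((4πε₀)⁵ℏ⁸) = 3.01 × 10^13 J/m³.
8.88 × 10^-13 / 3.01 × 10^13 = 2.95 × 10^-26

2.95 × 10^-26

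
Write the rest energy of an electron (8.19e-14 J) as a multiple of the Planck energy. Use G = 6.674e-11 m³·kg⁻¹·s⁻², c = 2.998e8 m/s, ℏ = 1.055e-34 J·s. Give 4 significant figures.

Planck energy: E_P = √(ℏc⁵/G) = 1.957e9 J.
8.19e-14 / 1.957e9 = 4.186e-23

4.186e-23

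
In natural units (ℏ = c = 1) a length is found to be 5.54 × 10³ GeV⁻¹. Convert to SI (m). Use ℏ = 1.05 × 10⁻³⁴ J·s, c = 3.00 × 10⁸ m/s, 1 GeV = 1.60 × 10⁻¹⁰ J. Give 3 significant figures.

A length is [E]⁻¹ in ℏ=c=1; restore one factor of ℏc.
1 GeV⁻¹ → ℏc × (1 GeV in J)⁻¹ = 1.97 × 10⁻¹⁶ m.
Result: 5.54 × 10³ × 1.97 × 10⁻¹⁶ = 1.09 × 10⁻¹² m.

1.09 × 10⁻¹² m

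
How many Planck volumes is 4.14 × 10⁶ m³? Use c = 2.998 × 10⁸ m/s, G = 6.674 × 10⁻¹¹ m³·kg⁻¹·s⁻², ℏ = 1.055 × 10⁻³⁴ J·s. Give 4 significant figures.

Planck volume: V_P = (ℏG/c³)^(3/2) = 4.224 × 10⁻¹⁰⁵ m³.
4.14 × 10⁶ / 4.224 × 10⁻¹⁰⁵ = 9.801 × 10¹¹⁰

9.801 × 10¹¹⁰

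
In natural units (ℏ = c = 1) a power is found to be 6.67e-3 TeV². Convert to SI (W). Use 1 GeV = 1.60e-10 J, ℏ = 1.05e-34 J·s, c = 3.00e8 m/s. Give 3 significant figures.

1.63e18 W

Power is [E]/[T] = [E]²/ℏ.
1 GeV² → 1/ℏ × (1 GeV in J)² = 2.44e14 W.
Convert the energy scale: 6.67e-3 TeV² = 6.67e3 GeV².
Result: 6.67e3 × 2.44e14 = 1.63e18 W.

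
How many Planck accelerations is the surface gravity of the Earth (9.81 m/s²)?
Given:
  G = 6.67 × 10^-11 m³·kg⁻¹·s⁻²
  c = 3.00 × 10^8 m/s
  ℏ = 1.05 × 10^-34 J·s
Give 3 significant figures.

1.76 × 10^-51

Planck acceleration: a_P = √(c⁷/(ℏG)) = 5.59 × 10^51 m/s².
9.81 / 5.59 × 10^51 = 1.76 × 10^-51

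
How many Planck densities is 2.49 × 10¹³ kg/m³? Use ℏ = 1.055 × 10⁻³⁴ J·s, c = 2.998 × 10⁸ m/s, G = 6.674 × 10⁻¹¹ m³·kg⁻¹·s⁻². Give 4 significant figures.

4.831 × 10⁻⁸⁴

Planck density: ρ_P = c⁵/(ℏG²) = 5.154 × 10⁹⁶ kg/m³.
2.49 × 10¹³ / 5.154 × 10⁹⁶ = 4.831 × 10⁻⁸⁴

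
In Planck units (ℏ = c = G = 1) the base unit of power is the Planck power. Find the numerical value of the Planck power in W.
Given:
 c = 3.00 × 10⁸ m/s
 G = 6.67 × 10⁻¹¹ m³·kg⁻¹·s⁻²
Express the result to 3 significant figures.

3.64 × 10⁵² W

P_P = c⁵/G
  = 2.43 × 10⁴² / 6.67 × 10⁻¹¹
  = 3.64 × 10⁵² W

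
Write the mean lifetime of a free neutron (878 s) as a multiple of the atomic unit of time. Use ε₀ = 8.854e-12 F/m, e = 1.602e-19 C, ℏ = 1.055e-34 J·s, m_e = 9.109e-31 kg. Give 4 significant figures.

3.624e19

atomic unit of time: τ_au = (4πε₀)²ℏ³/(m_e e⁴) = 2.423e-17 s.
878 / 2.423e-17 = 3.624e19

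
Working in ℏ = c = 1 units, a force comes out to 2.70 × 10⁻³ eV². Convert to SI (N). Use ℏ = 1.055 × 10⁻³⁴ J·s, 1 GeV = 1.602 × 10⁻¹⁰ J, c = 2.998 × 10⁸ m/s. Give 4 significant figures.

2.191 × 10⁻¹⁵ N

Force is [E]/[L] = [E]²/(ℏc); restore (ℏc)⁻¹.
1 GeV² → 1/(ℏc) × (1 GeV in J)² = 8.114 × 10⁵ N.
Convert the energy scale: 2.70 × 10⁻³ eV² = 2.70 × 10⁻²¹ GeV².
Result: 2.70 × 10⁻²¹ × 8.114 × 10⁵ = 2.191 × 10⁻¹⁵ N.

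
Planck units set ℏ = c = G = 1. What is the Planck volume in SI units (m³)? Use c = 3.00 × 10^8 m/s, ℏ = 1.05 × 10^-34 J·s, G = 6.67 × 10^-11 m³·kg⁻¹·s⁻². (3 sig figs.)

Dimensional analysis gives V_P = (ℏG/c³)^(3/2).
  = √(1.75 × 10^-209)
  = 4.18 × 10^-105 m³

4.18 × 10^-105 m³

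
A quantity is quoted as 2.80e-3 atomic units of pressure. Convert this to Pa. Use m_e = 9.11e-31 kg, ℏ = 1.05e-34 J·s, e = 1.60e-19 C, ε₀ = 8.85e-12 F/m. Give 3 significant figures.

8.44e10 Pa

One atomic unit of pressure: P_au = E_h/a₀³ = m_e⁴e¹⁰/((4πε₀)⁵ℏ⁸) = 3.01e13 Pa.
2.80e-3 × 3.01e13 Pa = 8.44e10 Pa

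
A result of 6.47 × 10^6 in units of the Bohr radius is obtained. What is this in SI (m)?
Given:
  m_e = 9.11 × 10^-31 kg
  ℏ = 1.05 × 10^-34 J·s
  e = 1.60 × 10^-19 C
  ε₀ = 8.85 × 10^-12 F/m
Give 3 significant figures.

One Bohr radius: a₀ = 4πε₀ℏ²/(m_e e²) = 5.26 × 10^-11 m.
6.47 × 10^6 × 5.26 × 10^-11 m = 3.40 × 10^-4 m

3.40 × 10^-4 m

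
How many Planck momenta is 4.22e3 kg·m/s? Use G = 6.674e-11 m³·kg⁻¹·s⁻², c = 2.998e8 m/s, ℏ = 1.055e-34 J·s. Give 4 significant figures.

646.6

Planck momentum: p_P = √(ℏc³/G) = 6.527 kg·m/s.
4.22e3 / 6.527 = 646.6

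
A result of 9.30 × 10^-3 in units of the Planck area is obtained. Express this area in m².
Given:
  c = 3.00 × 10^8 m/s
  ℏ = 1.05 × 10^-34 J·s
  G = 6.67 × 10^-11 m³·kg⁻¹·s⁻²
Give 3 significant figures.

2.41 × 10^-72 m²

One Planck area: A_P = ℏG/c³ = 2.59 × 10^-70 m².
9.30 × 10^-3 × 2.59 × 10^-70 m² = 2.41 × 10^-72 m²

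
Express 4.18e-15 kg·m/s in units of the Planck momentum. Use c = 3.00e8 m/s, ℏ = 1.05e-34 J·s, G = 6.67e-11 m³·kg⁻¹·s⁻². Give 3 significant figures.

Planck momentum: p_P = √(ℏc³/G) = 6.52 kg·m/s.
4.18e-15 / 6.52 = 6.41e-16

6.41e-16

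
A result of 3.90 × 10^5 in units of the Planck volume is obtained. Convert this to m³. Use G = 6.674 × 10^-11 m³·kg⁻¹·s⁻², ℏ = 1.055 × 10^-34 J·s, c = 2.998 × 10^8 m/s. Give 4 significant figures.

1.647 × 10^-99 m³

One Planck volume: V_P = (ℏG/c³)^(3/2) = 4.224 × 10^-105 m³.
3.90 × 10^5 × 4.224 × 10^-105 m³ = 1.647 × 10^-99 m³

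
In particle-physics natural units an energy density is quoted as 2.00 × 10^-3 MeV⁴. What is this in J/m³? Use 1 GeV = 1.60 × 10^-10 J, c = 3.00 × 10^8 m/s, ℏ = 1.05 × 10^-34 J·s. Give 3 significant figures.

[E]/[L]³ = [E]⁴/(ℏc)³; restore (ℏc)⁻³.
1 GeV⁴ → 1/(ℏc)³ × (1 GeV in J)⁴ = 2.10 × 10^37 J/m³.
Convert the energy scale: 2.00 × 10^-3 MeV⁴ = 2.00 × 10^-15 GeV⁴.
Result: 2.00 × 10^-15 × 2.10 × 10^37 = 4.19 × 10^22 J/m³.

4.19 × 10^22 J/m³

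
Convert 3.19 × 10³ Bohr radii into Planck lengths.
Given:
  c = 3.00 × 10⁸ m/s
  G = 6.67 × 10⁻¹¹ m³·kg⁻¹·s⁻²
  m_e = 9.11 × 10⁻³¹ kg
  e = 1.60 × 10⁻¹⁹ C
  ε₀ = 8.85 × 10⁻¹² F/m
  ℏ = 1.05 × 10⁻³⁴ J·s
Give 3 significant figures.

Bohr radius: a₀ = 4πε₀ℏ²/(m_e e²) = 5.26 × 10⁻¹¹ m
Planck length: ℓ_P = √(ℏG/c³) = 1.61 × 10⁻³⁵ m
3.19 × 10³ × 5.26 × 10⁻¹¹ / 1.61 × 10⁻³⁵ = 1.04 × 10²⁸

1.04 × 10²⁸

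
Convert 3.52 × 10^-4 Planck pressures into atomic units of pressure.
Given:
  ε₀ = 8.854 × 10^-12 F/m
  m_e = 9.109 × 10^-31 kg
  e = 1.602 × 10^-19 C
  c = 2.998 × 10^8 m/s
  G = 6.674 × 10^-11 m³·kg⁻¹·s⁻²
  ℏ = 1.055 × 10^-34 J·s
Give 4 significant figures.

5.567 × 10^96

Planck pressure: p_P = c⁷/(ℏG²) = 4.632 × 10^113 Pa
atomic unit of pressure: P_au = E_h/a₀³ = m_e⁴e¹⁰/((4πε₀)⁵ℏ⁸) = 2.929 × 10^13 Pa
3.52 × 10^-4 × 4.632 × 10^113 / 2.929 × 10^13 = 5.567 × 10^96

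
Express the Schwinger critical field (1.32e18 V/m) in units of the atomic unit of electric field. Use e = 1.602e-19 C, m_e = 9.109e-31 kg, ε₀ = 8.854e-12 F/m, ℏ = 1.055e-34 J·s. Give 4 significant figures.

atomic unit of electric field: E_au = E_h/(e a₀) = m_e²e⁵/((4πε₀)³ℏ⁴) = 5.131e11 V/m.
1.32e18 / 5.131e11 = 2.573e6

2.573e6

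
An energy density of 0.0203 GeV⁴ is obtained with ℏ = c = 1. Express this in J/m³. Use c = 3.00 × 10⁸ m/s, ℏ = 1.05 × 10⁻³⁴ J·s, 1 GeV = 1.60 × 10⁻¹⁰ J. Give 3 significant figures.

4.26 × 10³⁵ J/m³

[E]/[L]³ = [E]⁴/(ℏc)³; restore (ℏc)⁻³.
1 GeV⁴ → 1/(ℏc)³ × (1 GeV in J)⁴ = 2.10 × 10³⁷ J/m³.
Result: 0.0203 × 2.10 × 10³⁷ = 4.26 × 10³⁵ J/m³.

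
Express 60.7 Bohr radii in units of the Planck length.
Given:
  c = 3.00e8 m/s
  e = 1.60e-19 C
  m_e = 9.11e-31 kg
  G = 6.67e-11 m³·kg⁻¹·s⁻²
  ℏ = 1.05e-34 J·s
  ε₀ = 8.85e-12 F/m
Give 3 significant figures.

1.98e26

Bohr radius: a₀ = 4πε₀ℏ²/(m_e e²) = 5.26e-11 m
Planck length: ℓ_P = √(ℏG/c³) = 1.61e-35 m
60.7 × 5.26e-11 / 1.61e-35 = 1.98e26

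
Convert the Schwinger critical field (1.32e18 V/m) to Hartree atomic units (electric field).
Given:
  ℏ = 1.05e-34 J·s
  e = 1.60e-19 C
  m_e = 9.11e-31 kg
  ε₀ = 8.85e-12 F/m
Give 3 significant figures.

2.54e6

atomic unit of electric field: E_au = E_h/(e a₀) = m_e²e⁵/((4πε₀)³ℏ⁴) = 5.20e11 V/m.
1.32e18 / 5.20e11 = 2.54e6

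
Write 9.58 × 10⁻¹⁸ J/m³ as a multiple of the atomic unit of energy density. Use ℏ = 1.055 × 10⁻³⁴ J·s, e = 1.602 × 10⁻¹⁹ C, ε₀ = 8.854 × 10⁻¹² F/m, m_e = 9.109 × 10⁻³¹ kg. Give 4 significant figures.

3.271 × 10⁻³¹

atomic unit of energy density: u_au = E_h/a₀³ = m_e⁴e¹⁰/((4πε₀)⁵ℏ⁸) = 2.929 × 10¹³ J/m³.
9.58 × 10⁻¹⁸ / 2.929 × 10¹³ = 3.271 × 10⁻³¹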